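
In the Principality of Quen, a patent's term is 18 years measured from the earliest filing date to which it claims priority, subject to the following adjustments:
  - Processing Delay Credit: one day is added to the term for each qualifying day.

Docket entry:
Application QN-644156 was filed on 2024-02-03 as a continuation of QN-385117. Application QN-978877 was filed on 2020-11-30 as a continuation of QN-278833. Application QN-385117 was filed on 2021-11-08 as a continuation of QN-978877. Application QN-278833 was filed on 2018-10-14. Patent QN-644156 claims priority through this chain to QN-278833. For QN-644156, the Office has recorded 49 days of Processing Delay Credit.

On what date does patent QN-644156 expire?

December 2, 2036

Earliest priority filing: 14 October 2018.
Base term: 14 October 2018 + 18 years → 14 October 2036.
Processing Delay Credit: +49 days → 2 December 2036.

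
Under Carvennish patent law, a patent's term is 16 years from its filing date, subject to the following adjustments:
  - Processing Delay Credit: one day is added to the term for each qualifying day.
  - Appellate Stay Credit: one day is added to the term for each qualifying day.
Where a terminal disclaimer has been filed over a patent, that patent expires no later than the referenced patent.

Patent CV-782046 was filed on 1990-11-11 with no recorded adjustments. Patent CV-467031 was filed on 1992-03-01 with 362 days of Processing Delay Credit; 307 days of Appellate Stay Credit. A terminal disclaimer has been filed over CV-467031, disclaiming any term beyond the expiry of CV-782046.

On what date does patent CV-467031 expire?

2006-11-11

Natural term of CV-467031:
  Base: filing + 16 years → 1 March 2008.
  Processing Delay Credit: +362 days → 26 February 2009.
  Appellate Stay Credit: +307 days → 30 December 2009.
Expiry of referenced patent CV-782046:
  Base: filing + 16 years → 11 November 2006.
Terminal disclaimer: CV-467031 expires on the earlier of 30 December 2009 and 11 November 2006.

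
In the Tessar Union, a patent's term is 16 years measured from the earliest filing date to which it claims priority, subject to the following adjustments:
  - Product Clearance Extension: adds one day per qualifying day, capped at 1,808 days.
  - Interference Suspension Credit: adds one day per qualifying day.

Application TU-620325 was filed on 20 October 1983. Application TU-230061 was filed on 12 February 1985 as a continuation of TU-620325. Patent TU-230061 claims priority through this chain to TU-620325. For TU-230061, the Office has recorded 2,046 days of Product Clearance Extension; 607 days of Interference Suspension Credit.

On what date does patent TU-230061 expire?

2006-05-31

Earliest priority filing: 20 October 1983.
Base term: 20 October 1983 + 16 years → 20 October 1999.
Product Clearance Extension: 2046 days claimed exceeds the 1808-day cap, so +1808 days → 1 October 2004.
Interference Suspension Credit: +607 days → 31 May 2006.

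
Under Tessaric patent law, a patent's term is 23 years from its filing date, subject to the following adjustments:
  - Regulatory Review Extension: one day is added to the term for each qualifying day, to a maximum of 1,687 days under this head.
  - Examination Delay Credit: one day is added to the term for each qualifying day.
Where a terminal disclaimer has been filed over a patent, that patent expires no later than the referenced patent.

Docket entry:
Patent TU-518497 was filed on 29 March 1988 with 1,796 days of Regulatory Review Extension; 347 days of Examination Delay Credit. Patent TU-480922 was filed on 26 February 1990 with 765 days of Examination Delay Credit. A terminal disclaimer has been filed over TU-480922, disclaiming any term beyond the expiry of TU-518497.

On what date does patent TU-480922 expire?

April 2, 2015

Natural term of TU-480922:
  Base: filing + 23 years → 26 February 2013.
  Examination Delay Credit: +765 days → 2 April 2015.
Expiry of referenced patent TU-518497:
  Base: filing + 23 years → 29 March 2011.
  Regulatory Review Extension: 1796 days claimed exceeds the 1687-day cap, so +1687 days → 10 November 2015.
  Examination Delay Credit: +347 days → 22 October 2016.
Terminal disclaimer: TU-480922 expires on the earlier of 2 April 2015 and 22 October 2016.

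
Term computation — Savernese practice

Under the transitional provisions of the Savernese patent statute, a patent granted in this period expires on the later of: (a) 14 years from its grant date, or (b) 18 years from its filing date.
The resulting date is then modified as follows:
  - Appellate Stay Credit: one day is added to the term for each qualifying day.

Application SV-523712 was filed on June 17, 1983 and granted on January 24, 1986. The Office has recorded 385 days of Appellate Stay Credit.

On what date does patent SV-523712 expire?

2002-07-07

(a) grant + 14 years → 24 January 2000.
(b) filing + 18 years → 17 June 2001.
Later of the two: 17 June 2001.
Appellate Stay Credit: +385 days → 7 July 2002.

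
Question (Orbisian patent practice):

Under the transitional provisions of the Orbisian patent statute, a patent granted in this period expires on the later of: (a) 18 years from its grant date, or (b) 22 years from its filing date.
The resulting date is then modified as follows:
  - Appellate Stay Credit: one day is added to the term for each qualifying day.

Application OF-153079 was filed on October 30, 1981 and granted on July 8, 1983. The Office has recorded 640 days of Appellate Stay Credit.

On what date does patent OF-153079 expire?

(a) grant + 18 years → 8 July 2001.
(b) filing + 22 years → 30 October 2003.
Later of the two: 30 October 2003.
Appellate Stay Credit: +640 days → 31 July 2005.

July 31, 2005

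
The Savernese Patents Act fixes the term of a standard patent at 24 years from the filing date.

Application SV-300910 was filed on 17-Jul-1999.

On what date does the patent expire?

July 17, 2023

Filing date + 24 years → 17 July 2023.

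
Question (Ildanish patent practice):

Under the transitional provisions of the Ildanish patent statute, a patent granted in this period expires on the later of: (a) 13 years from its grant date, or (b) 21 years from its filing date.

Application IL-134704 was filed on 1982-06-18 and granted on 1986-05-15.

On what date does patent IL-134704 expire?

(a) grant + 13 years → 15 May 1999.
(b) filing + 21 years → 18 June 2003.
Later of the two: 18 June 2003.

June 18, 2003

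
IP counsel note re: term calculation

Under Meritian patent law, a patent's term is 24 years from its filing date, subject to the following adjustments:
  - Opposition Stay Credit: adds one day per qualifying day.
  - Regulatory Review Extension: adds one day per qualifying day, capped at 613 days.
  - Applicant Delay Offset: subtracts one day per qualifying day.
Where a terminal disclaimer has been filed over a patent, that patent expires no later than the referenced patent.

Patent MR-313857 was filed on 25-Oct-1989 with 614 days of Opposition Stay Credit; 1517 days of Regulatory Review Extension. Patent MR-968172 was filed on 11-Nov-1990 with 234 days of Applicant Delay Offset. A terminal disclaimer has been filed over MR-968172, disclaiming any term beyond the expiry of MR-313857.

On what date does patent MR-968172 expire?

2014-03-22

Natural term of MR-968172:
  Base: filing + 24 years → 11 November 2014.
  Applicant Delay Offset: −234 days → 22 March 2014.
Expiry of referenced patent MR-313857:
  Base: filing + 24 years → 25 October 2013.
  Opposition Stay Credit: +614 days → 1 July 2015.
  Regulatory Review Extension: 1517 days claimed exceeds the 613-day cap, so +613 days → 5 March 2017.
Terminal disclaimer: MR-968172 expires on the earlier of 22 March 2014 and 5 March 2017.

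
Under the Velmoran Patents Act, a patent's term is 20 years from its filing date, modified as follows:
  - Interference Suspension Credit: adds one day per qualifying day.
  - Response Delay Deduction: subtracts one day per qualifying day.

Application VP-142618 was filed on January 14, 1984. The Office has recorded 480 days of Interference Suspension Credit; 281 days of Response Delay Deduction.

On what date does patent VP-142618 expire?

July 31, 2004

Base term: filing date + 20 years → 14 January 2004.
Interference Suspension Credit: +480 days → 8 May 2005.
Response Delay Deduction: −281 days → 31 July 2004.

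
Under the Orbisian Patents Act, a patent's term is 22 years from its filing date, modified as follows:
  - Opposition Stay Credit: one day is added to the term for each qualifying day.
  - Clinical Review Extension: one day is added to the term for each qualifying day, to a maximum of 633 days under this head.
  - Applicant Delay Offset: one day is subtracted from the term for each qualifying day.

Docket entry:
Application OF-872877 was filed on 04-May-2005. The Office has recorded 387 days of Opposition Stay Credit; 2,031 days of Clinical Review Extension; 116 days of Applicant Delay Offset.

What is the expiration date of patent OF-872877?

2029-10-24

Base term: filing date + 22 years → 4 May 2027.
Opposition Stay Credit: +387 days → 25 May 2028.
Clinical Review Extension: 2031 days claimed exceeds the 633-day cap, so +633 days → 17 February 2030.
Applicant Delay Offset: −116 days → 24 October 2029.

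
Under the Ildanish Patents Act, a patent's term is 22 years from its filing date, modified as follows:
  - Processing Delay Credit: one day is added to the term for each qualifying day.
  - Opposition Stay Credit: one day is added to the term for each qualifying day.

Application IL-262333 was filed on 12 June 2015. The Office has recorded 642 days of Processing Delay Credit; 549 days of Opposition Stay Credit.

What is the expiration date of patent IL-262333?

September 15, 2040

Base term: filing date + 22 years → 12 June 2037.
Processing Delay Credit: +642 days → 16 March 2039.
Opposition Stay Credit: +549 days → 15 September 2040.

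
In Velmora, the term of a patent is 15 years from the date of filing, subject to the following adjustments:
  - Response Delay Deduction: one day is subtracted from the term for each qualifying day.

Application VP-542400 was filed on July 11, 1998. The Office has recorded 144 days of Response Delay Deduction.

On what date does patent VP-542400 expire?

Base term: filing date + 15 years → 11 July 2013.
Response Delay Deduction: −144 days → 17 February 2013.

2013-02-17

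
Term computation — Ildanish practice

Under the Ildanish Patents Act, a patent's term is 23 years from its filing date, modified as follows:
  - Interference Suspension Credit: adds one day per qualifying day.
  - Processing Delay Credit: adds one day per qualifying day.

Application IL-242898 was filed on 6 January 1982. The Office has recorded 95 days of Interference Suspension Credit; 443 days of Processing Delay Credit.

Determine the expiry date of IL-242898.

Base term: filing date + 23 years → 6 January 2005.
Interference Suspension Credit: +95 days → 11 April 2005.
Processing Delay Credit: +443 days → 28 June 2006.

June 28, 2006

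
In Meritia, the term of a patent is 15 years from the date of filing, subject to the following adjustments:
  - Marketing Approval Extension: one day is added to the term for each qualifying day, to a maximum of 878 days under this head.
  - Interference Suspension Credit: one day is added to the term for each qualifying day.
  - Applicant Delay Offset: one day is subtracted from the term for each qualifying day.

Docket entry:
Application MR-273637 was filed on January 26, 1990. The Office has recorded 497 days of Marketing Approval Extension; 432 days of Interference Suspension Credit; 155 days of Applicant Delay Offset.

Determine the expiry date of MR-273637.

2007-03-11

Base term: filing date + 15 years → 26 January 2005.
Marketing Approval Extension: 497 days (within the 878-day cap) → +497 days → 7 June 2006.
Interference Suspension Credit: +432 days → 13 August 2007.
Applicant Delay Offset: −155 days → 11 March 2007.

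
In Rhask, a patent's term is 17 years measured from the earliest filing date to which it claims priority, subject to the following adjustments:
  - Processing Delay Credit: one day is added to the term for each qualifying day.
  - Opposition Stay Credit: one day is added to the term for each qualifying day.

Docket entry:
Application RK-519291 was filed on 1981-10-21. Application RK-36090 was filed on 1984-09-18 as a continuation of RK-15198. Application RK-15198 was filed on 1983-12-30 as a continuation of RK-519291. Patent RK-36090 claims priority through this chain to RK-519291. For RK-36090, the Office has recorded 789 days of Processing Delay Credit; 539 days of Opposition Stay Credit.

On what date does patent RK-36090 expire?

2002-06-10

Earliest priority filing: 21 October 1981.
Base term: 21 October 1981 + 17 years → 21 October 1998.
Processing Delay Credit: +789 days → 18 December 2000.
Opposition Stay Credit: +539 days → 10 June 2002.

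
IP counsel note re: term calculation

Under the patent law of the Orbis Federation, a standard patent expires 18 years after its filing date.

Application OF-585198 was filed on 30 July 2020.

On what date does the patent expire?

July 30, 2038

Filing date + 18 years → 30 July 2038.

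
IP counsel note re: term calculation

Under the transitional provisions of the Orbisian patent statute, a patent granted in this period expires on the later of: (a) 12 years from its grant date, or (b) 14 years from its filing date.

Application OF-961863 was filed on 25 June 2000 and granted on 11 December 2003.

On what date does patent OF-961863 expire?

(a) grant + 12 years → 11 December 2015.
(b) filing + 14 years → 25 June 2014.
Later of the two: 11 December 2015.

2015-12-11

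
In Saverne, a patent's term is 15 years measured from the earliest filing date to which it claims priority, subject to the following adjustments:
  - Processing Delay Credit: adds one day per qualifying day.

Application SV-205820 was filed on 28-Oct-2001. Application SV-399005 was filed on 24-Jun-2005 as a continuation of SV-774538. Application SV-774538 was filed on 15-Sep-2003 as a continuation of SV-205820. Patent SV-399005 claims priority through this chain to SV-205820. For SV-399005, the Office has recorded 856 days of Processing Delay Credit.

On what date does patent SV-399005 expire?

Earliest priority filing: 28 October 2001.
Base term: 28 October 2001 + 15 years → 28 October 2016.
Processing Delay Credit: +856 days → 3 March 2019.

2019-03-03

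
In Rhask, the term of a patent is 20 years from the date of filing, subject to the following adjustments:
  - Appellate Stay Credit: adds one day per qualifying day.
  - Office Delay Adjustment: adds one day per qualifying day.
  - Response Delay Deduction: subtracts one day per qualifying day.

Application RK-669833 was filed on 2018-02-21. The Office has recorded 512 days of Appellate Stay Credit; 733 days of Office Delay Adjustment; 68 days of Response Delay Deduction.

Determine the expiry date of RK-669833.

Base term: filing date + 20 years → 21 February 2038.
Appellate Stay Credit: +512 days → 18 July 2039.
Office Delay Adjustment: +733 days → 20 July 2041.
Response Delay Deduction: −68 days → 13 May 2041.

2041-05-13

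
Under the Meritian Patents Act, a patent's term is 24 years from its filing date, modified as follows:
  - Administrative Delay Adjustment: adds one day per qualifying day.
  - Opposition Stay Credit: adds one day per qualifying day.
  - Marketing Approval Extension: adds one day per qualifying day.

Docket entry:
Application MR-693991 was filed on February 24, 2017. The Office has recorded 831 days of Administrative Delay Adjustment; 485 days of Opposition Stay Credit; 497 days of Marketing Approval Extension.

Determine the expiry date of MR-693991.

Base term: filing date + 24 years → 24 February 2041.
Administrative Delay Adjustment: +831 days → 5 June 2043.
Opposition Stay Credit: +485 days → 2 October 2044.
Marketing Approval Extension: +497 days → 11 February 2046.

2046-02-11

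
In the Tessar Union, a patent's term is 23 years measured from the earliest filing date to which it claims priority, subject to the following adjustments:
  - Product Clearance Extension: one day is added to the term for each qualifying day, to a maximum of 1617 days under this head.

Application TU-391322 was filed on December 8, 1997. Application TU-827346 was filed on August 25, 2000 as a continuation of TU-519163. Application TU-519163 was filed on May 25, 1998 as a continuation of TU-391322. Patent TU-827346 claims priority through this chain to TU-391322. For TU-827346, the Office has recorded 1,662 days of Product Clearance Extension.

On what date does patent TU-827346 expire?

Earliest priority filing: 8 December 1997.
Base term: 8 December 1997 + 23 years → 8 December 2020.
Product Clearance Extension: 1662 days claimed exceeds the 1617-day cap, so +1617 days → 13 May 2025.

2025-05-13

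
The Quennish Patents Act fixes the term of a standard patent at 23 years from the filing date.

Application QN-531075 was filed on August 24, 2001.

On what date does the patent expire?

Filing date + 23 years → 24 August 2024.

2024-08-24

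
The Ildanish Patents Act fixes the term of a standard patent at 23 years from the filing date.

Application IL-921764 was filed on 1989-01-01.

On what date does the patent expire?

2012-01-01

Filing date + 23 years → 1 January 2012.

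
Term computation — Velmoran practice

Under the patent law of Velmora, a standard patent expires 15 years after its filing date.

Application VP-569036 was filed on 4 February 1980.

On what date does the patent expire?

February 4, 1995

Filing date + 15 years → 4 February 1995.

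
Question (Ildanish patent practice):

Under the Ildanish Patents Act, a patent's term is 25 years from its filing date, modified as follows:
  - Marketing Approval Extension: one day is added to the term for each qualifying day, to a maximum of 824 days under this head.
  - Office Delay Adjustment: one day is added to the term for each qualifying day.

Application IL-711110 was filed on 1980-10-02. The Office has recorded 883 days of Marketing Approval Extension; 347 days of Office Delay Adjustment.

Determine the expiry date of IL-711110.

Base term: filing date + 25 years → 2 October 2005.
Marketing Approval Extension: 883 days claimed exceeds the 824-day cap, so +824 days → 4 January 2008.
Office Delay Adjustment: +347 days → 16 December 2008.

2008-12-16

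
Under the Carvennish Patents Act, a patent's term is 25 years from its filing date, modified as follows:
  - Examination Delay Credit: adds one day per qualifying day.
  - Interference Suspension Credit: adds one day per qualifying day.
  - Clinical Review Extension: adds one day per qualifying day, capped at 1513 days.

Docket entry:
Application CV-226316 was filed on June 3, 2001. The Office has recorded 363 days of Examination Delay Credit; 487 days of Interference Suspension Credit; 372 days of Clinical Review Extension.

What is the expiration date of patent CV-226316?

Base term: filing date + 25 years → 3 June 2026.
Examination Delay Credit: +363 days → 1 June 2027.
Interference Suspension Credit: +487 days → 30 September 2028.
Clinical Review Extension: 372 days (within the 1513-day cap) → +372 days → 7 October 2029.

October 7, 2029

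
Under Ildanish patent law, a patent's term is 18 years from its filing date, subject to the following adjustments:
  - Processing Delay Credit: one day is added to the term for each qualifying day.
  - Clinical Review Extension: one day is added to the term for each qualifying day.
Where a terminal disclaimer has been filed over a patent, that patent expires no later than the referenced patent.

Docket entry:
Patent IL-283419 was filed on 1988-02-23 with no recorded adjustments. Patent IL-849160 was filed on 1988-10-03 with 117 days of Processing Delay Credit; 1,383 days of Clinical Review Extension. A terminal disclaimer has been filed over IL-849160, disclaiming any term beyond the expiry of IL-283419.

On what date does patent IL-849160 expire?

February 23, 2006

Natural term of IL-849160:
  Base: filing + 18 years → 3 October 2006.
  Processing Delay Credit: +117 days → 28 January 2007.
  Clinical Review Extension: +1383 days → 11 November 2010.
Expiry of referenced patent IL-283419:
  Base: filing + 18 years → 23 February 2006.
Terminal disclaimer: IL-849160 expires on the earlier of 11 November 2010 and 23 February 2006.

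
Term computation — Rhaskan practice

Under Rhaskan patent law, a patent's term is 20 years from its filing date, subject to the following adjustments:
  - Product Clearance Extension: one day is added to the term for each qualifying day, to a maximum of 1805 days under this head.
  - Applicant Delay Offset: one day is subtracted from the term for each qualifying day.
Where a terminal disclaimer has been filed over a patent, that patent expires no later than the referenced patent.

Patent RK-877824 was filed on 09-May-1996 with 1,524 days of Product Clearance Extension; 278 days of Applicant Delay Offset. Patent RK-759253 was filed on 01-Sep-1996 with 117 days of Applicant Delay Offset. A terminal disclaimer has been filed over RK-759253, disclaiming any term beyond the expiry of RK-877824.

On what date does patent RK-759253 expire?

Natural term of RK-759253:
  Base: filing + 20 years → 1 September 2016.
  Applicant Delay Offset: −117 days → 7 May 2016.
Expiry of referenced patent RK-877824:
  Base: filing + 20 years → 9 May 2016.
  Product Clearance Extension: 1524 days (within the 1805-day cap) → +1524 days → 11 July 2020.
  Applicant Delay Offset: −278 days → 7 October 2019.
Terminal disclaimer: RK-759253 expires on the earlier of 7 May 2016 and 7 October 2019.

May 7, 2016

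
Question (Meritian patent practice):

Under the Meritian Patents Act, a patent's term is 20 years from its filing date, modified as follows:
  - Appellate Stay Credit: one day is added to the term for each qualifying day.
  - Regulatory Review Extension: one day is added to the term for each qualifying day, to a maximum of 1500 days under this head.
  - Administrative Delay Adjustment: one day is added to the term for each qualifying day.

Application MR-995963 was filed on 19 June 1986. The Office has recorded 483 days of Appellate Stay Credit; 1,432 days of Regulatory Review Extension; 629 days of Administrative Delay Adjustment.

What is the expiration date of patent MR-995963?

Base term: filing date + 20 years → 19 June 2006.
Appellate Stay Credit: +483 days → 15 October 2007.
Regulatory Review Extension: 1432 days (within the 1500-day cap) → +1432 days → 16 September 2011.
Administrative Delay Adjustment: +629 days → 6 June 2013.

2013-06-06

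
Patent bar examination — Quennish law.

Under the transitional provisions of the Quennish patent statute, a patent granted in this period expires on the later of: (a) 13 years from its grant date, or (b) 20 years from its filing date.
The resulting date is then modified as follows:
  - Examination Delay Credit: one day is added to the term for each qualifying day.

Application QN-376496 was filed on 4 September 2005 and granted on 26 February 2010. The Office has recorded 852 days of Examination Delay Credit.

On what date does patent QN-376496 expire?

(a) grant + 13 years → 26 February 2023.
(b) filing + 20 years → 4 September 2025.
Later of the two: 4 September 2025.
Examination Delay Credit: +852 days → 4 January 2028.

January 4, 2028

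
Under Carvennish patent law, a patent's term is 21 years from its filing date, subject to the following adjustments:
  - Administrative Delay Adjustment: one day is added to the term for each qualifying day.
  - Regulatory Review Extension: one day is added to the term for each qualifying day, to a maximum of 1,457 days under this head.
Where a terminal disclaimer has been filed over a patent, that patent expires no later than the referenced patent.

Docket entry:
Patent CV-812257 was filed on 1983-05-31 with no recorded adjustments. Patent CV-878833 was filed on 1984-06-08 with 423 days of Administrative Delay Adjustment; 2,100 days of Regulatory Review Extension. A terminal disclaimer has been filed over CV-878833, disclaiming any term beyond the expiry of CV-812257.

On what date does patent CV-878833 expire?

May 31, 2004

Natural term of CV-878833:
  Base: filing + 21 years → 8 June 2005.
  Administrative Delay Adjustment: +423 days → 5 August 2006.
  Regulatory Review Extension: 2100 days claimed exceeds the 1457-day cap, so +1457 days → 1 August 2010.
Expiry of referenced patent CV-812257:
  Base: filing + 21 years → 31 May 2004.
Terminal disclaimer: CV-878833 expires on the earlier of 1 August 2010 and 31 May 2004.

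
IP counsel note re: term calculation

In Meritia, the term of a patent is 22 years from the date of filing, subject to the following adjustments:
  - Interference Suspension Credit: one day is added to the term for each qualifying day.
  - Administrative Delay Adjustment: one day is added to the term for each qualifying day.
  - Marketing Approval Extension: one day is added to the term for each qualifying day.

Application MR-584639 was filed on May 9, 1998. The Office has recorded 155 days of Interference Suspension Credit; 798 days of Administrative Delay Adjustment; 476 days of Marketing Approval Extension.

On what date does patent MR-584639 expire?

Base term: filing date + 22 years → 9 May 2020.
Interference Suspension Credit: +155 days → 11 October 2020.
Administrative Delay Adjustment: +798 days → 18 December 2022.
Marketing Approval Extension: +476 days → 7 April 2024.

April 7, 2024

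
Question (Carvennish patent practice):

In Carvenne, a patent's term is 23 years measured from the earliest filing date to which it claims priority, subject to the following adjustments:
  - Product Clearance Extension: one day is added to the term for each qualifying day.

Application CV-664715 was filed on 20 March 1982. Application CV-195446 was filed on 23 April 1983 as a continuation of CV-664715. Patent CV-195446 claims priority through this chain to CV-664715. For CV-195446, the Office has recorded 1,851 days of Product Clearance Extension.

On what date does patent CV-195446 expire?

Earliest priority filing: 20 March 1982.
Base term: 20 March 1982 + 23 years → 20 March 2005.
Product Clearance Extension: +1851 days → 14 April 2010.

2010-04-14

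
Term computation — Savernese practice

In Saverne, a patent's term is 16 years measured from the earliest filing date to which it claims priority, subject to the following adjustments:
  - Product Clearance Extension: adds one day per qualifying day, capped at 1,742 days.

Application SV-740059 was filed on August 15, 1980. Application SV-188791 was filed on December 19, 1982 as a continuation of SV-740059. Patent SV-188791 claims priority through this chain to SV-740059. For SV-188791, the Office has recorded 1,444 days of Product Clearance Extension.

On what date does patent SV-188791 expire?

Earliest priority filing: 15 August 1980.
Base term: 15 August 1980 + 16 years → 15 August 1996.
Product Clearance Extension: 1444 days (within the 1742-day cap) → +1444 days → 29 July 2000.

2000-07-29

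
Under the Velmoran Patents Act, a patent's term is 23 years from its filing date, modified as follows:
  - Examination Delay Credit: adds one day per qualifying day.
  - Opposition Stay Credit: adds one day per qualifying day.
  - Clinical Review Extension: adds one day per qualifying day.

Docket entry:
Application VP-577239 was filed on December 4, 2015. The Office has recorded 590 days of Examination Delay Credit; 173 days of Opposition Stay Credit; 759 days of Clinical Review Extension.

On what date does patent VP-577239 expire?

Base term: filing date + 23 years → 4 December 2038.
Examination Delay Credit: +590 days → 16 July 2040.
Opposition Stay Credit: +173 days → 5 January 2041.
Clinical Review Extension: +759 days → 3 February 2043.

2043-02-03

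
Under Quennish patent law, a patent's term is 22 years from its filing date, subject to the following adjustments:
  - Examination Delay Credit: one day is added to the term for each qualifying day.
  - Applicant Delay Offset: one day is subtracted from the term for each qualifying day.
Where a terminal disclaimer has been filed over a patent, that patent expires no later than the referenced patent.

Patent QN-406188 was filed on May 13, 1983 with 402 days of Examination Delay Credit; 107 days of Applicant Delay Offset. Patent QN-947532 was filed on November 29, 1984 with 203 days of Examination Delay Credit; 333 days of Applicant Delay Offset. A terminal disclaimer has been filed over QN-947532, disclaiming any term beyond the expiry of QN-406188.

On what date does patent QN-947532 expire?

March 4, 2006

Natural term of QN-947532:
  Base: filing + 22 years → 29 November 2006.
  Examination Delay Credit: +203 days → 20 June 2007.
  Applicant Delay Offset: −333 days → 22 July 2006.
Expiry of referenced patent QN-406188:
  Base: filing + 22 years → 13 May 2005.
  Examination Delay Credit: +402 days → 19 June 2006.
  Applicant Delay Offset: −107 days → 4 March 2006.
Terminal disclaimer: QN-947532 expires on the earlier of 22 July 2006 and 4 March 2006.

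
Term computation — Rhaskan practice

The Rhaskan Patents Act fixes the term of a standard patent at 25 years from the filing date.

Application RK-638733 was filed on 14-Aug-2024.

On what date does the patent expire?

Filing date + 25 years → 14 August 2049.

2049-08-14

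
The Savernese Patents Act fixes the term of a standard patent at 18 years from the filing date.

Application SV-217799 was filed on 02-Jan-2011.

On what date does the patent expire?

2029-01-02

Filing date + 18 years → 2 January 2029.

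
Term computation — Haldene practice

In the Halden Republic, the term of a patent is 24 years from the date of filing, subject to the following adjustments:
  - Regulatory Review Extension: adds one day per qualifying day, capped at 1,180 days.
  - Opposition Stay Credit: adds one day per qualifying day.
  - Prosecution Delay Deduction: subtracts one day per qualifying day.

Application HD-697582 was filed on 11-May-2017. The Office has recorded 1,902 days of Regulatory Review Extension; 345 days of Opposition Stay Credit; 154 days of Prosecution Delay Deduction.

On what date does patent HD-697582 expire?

Base term: filing date + 24 years → 11 May 2041.
Regulatory Review Extension: 1902 days claimed exceeds the 1180-day cap, so +1180 days → 3 August 2044.
Opposition Stay Credit: +345 days → 14 July 2045.
Prosecution Delay Deduction: −154 days → 10 February 2045.

February 10, 2045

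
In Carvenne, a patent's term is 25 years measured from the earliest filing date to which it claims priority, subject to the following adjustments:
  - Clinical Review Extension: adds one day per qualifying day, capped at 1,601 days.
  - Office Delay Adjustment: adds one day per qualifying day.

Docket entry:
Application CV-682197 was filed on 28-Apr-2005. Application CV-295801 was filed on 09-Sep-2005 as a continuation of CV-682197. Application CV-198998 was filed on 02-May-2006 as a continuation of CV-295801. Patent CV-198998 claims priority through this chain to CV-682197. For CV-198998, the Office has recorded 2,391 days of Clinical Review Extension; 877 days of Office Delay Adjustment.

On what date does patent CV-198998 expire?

February 8, 2037

Earliest priority filing: 28 April 2005.
Base term: 28 April 2005 + 25 years → 28 April 2030.
Clinical Review Extension: 2391 days claimed exceeds the 1601-day cap, so +1601 days → 15 September 2034.
Office Delay Adjustment: +877 days → 8 February 2037.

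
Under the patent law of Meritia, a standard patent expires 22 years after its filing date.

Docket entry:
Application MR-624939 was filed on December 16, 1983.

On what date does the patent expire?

Filing date + 22 years → 16 December 2005.

2005-12-16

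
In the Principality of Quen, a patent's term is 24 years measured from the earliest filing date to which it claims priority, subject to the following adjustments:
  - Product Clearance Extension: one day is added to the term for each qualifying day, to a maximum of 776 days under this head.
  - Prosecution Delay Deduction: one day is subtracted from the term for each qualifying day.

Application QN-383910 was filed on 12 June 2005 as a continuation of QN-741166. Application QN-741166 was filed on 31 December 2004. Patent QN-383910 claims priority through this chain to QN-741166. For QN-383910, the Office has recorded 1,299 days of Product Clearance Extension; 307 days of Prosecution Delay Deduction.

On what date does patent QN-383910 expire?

2030-04-14

Earliest priority filing: 31 December 2004.
Base term: 31 December 2004 + 24 years → 31 December 2028.
Product Clearance Extension: 1299 days claimed exceeds the 776-day cap, so +776 days → 15 February 2031.
Prosecution Delay Deduction: −307 days → 14 April 2030.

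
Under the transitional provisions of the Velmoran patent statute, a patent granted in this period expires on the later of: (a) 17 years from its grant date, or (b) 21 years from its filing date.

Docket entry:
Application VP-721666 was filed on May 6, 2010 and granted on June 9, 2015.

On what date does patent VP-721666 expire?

2032-06-09

(a) grant + 17 years → 9 June 2032.
(b) filing + 21 years → 6 May 2031.
Later of the two: 9 June 2032.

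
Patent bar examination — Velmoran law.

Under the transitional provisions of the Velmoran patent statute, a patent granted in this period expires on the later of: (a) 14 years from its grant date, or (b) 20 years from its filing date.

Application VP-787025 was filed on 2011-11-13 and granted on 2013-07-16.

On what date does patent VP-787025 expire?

November 13, 2031

(a) grant + 14 years → 16 July 2027.
(b) filing + 20 years → 13 November 2031.
Later of the two: 13 November 2031.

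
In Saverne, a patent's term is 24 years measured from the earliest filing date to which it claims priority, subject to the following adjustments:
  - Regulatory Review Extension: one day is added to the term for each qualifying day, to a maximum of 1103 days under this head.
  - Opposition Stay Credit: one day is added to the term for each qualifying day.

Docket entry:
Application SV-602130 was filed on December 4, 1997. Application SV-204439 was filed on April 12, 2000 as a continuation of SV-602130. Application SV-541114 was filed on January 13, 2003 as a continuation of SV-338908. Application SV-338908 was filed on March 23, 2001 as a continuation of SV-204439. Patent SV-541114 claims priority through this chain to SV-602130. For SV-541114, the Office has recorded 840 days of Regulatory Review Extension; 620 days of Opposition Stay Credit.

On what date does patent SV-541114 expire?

Earliest priority filing: 4 December 1997.
Base term: 4 December 1997 + 24 years → 4 December 2021.
Regulatory Review Extension: 840 days (within the 1103-day cap) → +840 days → 23 March 2024.
Opposition Stay Credit: +620 days → 3 December 2025.

2025-12-03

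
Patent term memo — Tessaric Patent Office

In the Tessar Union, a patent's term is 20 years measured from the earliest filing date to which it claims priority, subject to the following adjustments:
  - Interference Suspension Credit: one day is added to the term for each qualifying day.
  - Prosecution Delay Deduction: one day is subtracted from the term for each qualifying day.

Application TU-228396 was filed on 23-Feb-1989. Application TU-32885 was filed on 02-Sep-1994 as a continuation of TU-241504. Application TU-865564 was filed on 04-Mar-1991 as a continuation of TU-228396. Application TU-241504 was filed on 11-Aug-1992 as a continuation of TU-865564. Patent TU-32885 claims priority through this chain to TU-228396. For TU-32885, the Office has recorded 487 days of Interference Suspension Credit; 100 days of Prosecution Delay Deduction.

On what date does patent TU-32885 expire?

2010-03-17

Earliest priority filing: 23 February 1989.
Base term: 23 February 1989 + 20 years → 23 February 2009.
Interference Suspension Credit: +487 days → 25 June 2010.
Prosecution Delay Deduction: −100 days → 17 March 2010.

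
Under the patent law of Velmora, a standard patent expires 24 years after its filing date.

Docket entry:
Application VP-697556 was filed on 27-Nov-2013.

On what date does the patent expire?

Filing date + 24 years → 27 November 2037.

November 27, 2037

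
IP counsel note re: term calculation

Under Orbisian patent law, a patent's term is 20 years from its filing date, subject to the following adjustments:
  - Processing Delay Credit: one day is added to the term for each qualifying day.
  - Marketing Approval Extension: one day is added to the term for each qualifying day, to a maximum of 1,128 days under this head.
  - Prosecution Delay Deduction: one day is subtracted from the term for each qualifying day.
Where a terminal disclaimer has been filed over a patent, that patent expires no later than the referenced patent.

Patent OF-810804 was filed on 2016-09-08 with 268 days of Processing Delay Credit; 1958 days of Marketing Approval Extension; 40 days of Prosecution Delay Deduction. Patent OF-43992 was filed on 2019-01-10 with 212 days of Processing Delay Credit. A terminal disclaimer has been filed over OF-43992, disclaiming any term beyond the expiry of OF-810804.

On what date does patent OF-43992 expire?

August 10, 2039

Natural term of OF-43992:
  Base: filing + 20 years → 10 January 2039.
  Processing Delay Credit: +212 days → 10 August 2039.
Expiry of referenced patent OF-810804:
  Base: filing + 20 years → 8 September 2036.
  Processing Delay Credit: +268 days → 3 June 2037.
  Marketing Approval Extension: 1958 days claimed exceeds the 1128-day cap, so +1128 days → 5 July 2040.
  Prosecution Delay Deduction: −40 days → 26 May 2040.
Terminal disclaimer: OF-43992 expires on the earlier of 10 August 2039 and 26 May 2040.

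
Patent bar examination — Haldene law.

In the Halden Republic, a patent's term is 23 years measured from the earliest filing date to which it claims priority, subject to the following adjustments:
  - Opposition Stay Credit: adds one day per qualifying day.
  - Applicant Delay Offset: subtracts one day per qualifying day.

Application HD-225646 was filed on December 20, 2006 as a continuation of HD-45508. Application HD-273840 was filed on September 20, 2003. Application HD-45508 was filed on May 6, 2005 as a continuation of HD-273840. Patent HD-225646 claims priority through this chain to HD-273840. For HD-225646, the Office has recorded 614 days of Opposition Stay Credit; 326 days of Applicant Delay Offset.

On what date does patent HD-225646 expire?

July 5, 2027

Earliest priority filing: 20 September 2003.
Base term: 20 September 2003 + 23 years → 20 September 2026.
Opposition Stay Credit: +614 days → 26 May 2028.
Applicant Delay Offset: −326 days → 5 July 2027.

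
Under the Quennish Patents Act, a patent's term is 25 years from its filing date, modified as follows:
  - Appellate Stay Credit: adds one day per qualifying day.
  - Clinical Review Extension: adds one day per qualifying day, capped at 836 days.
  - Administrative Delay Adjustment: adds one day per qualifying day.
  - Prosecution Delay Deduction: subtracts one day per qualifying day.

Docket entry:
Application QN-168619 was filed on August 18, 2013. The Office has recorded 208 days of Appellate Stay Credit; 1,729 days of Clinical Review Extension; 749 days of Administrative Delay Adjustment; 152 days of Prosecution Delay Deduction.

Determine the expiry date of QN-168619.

Base term: filing date + 25 years → 18 August 2038.
Appellate Stay Credit: +208 days → 14 March 2039.
Clinical Review Extension: 1729 days claimed exceeds the 836-day cap, so +836 days → 27 June 2041.
Administrative Delay Adjustment: +749 days → 16 July 2043.
Prosecution Delay Deduction: −152 days → 14 February 2043.

2043-02-14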